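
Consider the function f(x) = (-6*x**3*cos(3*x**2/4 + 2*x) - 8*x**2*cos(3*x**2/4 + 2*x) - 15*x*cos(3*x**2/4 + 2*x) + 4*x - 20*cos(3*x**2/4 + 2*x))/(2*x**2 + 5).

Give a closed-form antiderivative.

A first test for any F(x): its x-derivative must equal f(x) identically.
Check: d/dx[log(x**2 + 5/2) - 2*sin(3*x**2/4 + 2*x)] = (-6*x**3*cos(3*x**2/4 + 2*x) - 8*x**2*cos(3*x**2/4 + 2*x) - 15*x*cos(3*x**2/4 + 2*x) + 4*x - 20*cos(3*x**2/4 + 2*x))/(2*x**2 + 5) = f(x).

An antiderivative is F(x) = log(x**2 + 5/2) - 2*sin(3*x**2/4 + 2*x).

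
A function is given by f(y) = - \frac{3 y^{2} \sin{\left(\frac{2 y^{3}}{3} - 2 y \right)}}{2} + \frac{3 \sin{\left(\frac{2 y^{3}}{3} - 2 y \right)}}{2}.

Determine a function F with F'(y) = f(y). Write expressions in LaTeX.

f matches the chain-rule pattern g'(h)*h' with inner function h(y) = \frac{2 y^{3}}{3} - 2 y; substituting u = h(y) collapses the integral.
Check: d/dy[\frac{3 \cos{\left(\frac{2 y^{3}}{3} - 2 y \right)}}{4}] = - \frac{3 y^{2} \sin{\left(\frac{2 y^{3}}{3} - 2 y \right)}}{2} + \frac{3 \sin{\left(\frac{2 y^{3}}{3} - 2 y \right)}}{2} = f(y).

An antiderivative is F(y) = \frac{3 \cos{\left(\frac{2 y^{3}}{3} - 2 y \right)}}{4}.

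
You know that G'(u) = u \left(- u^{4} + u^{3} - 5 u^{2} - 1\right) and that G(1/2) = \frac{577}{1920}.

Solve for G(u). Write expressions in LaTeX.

G(u) = - \frac{10 u^{6} - 12 u^{5} + 75 u^{4} + 30 u^{2} - 30}{60}

A first test for any G(u): its u-derivative must equal the given G'(u).
A general antiderivative is - \frac{u^{6}}{6} + \frac{u^{5}}{5} - \frac{5 u^{4}}{4} - \frac{u^{2}}{2} + C.
The condition gives C = \frac{577}{1920} - (- \frac{383}{1920}) = \frac{1}{2}.
So G(u) = - \frac{10 u^{6} - 12 u^{5} + 75 u^{4} + 30 u^{2} - 30}{60}.
Check: d/du[- \frac{10 u^{6} - 12 u^{5} + 75 u^{4} + 30 u^{2} - 30}{60}] = - u^{5} + u^{4} - 5 u^{3} - u, which equals G'(u).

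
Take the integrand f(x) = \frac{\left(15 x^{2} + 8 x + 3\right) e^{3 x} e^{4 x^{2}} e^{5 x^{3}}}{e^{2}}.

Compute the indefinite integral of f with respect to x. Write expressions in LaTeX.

F(x) = \frac{e^{3 x} e^{4 x^{2}} e^{5 x^{3}}}{e^{2}} + C

The substitution u = 5 x^{3} + 4 x^{2} + 3 x - 2 works: f is exactly (dF/du)*(du/dx) for that inner function.
Check: d/dx[\frac{e^{3 x} e^{4 x^{2}} e^{5 x^{3}}}{e^{2}}] = \frac{15 x^{2} e^{3 x} e^{4 x^{2}} e^{5 x^{3}} + 8 x e^{3 x} e^{4 x^{2}} e^{5 x^{3}} + 3 e^{3 x} e^{4 x^{2}} e^{5 x^{3}}}{e^{2}}, which equals f(x).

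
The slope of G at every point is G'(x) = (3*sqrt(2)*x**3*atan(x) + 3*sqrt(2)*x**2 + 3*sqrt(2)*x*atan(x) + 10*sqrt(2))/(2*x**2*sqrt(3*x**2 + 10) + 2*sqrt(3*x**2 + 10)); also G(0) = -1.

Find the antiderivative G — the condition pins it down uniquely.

G(x) = sqrt(2)*(sqrt(3*x**2 + 10)*atan(x) - sqrt(2))/2

G'(x) has the shape u'v + uv' for u = sqrt(3*x**2/2 + 5) and v = atan(x) — it is the derivative of the product u*v.
A general antiderivative is sqrt(3*x**2/2 + 5)*atan(x) + C.
The condition gives C = -1 - (0) = -1.
So G(x) = sqrt(2)*(sqrt(3*x**2 + 10)*atan(x) - sqrt(2))/2.
Check: d/dx[sqrt(2)*(sqrt(3*x**2 + 10)*atan(x) - sqrt(2))/2] = (3*sqrt(2)*x**3*atan(x) + 3*sqrt(2)*x**2 + 3*sqrt(2)*x*atan(x) + 10*sqrt(2))/(2*x**2*sqrt(3*x**2 + 10) + 2*sqrt(3*x**2 + 10)) = G'(x).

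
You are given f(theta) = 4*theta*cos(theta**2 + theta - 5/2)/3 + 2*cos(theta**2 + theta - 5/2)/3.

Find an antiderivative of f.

An antiderivative is F(theta) = 2*sin(theta**2 + theta - 5/2)/3.

The substitution u = theta**2 + theta - 5/2 works: f is exactly (dF/du)*(du/dtheta) for that inner function.
Check: d/dtheta[2*sin(theta**2 + theta - 5/2)/3] = 4*theta*cos(theta**2 + theta - 5/2)/3 + 2*cos(theta**2 + theta - 5/2)/3 = f(theta).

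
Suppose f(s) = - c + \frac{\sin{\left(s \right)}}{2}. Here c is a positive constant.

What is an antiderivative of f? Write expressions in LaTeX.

Any candidate F(s) must reproduce f(s) exactly when differentiated.
Check: d/ds[- c s - \frac{\cos{\left(s \right)}}{2}] = - c + \frac{\sin{\left(s \right)}}{2} = f(s).

An antiderivative is F(s) = - c s - \frac{\cos{\left(s \right)}}{2}.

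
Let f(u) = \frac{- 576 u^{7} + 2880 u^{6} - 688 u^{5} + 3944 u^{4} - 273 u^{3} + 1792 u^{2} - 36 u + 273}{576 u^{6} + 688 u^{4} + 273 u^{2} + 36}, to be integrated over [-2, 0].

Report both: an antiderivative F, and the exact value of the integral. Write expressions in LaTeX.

A candidate is checked by its d/du: the result must match f(u).
F(u) = - \frac{u^{2}}{2} + 5 u + \frac{u}{8 u^{2} + 3} + \frac{3 \operatorname{atan}{\left(\frac{3 u}{2} \right)}}{2} is an antiderivative of f.
Check: d/du[- \frac{u^{2}}{2} + 5 u + \frac{u}{8 u^{2} + 3} + \frac{3 \operatorname{atan}{\left(\frac{3 u}{2} \right)}}{2}] = \frac{- 576 u^{7} + 2880 u^{6} - 688 u^{5} + 3944 u^{4} - 273 u^{3} + 1792 u^{2} - 36 u + 273}{576 u^{6} + 688 u^{4} + 273 u^{2} + 36} = f(u).
F(0) = 0; F(-2) = - \frac{422}{35} - \frac{3 \operatorname{atan}{\left(3 \right)}}{2}.
Integral = F(0) - F(-2) = \frac{3 \operatorname{atan}{\left(3 \right)}}{2} + \frac{422}{35}.

Antiderivative: F(u) = - \frac{u^{2}}{2} + 5 u + \frac{u}{8 u^{2} + 3} + \frac{3 \operatorname{atan}{\left(\frac{3 u}{2} \right)}}{2}; value = \frac{3 \operatorname{atan}{\left(3 \right)}}{2} + \frac{422}{35}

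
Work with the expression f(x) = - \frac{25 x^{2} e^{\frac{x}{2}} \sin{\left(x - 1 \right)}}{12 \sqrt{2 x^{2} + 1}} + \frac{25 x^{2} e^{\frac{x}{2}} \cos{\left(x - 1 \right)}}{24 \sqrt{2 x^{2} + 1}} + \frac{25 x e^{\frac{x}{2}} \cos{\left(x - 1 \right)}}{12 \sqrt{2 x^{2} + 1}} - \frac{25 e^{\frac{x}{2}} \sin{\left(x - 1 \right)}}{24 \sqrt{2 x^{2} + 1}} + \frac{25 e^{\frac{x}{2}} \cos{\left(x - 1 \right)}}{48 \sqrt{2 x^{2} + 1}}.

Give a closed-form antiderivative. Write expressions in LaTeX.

An antiderivative is F(x) = \frac{25 \sqrt{2 x^{2} + 1} e^{\frac{x}{2}} \cos{\left(x - 1 \right)}}{24}.

The integrand splits into summands that can be handled one at a time.
Check: d/dx[\frac{25 \sqrt{2 x^{2} + 1} e^{\frac{x}{2}} \cos{\left(x - 1 \right)}}{24}] = \frac{- 100 x^{2} e^{\frac{x}{2}} \sin{\left(x - 1 \right)} + 50 x^{2} e^{\frac{x}{2}} \cos{\left(x - 1 \right)} + 100 x e^{\frac{x}{2}} \cos{\left(x - 1 \right)} - 50 e^{\frac{x}{2}} \sin{\left(x - 1 \right)} + 25 e^{\frac{x}{2}} \cos{\left(x - 1 \right)}}{48 \sqrt{2 x^{2} + 1}}, which equals f(x).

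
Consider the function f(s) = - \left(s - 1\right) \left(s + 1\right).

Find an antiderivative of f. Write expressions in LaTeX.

A first test for any F(s): its s-derivative must equal f(s) identically.
Check: d/ds[\frac{s \left(3 - s^{2}\right)}{3}] = 1 - s^{2}, which equals f(s).

An antiderivative is F(s) = \frac{s \left(3 - s^{2}\right)}{3}.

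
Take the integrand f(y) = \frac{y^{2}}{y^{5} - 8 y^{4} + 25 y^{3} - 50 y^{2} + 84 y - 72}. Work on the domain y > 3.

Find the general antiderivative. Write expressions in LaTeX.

Factor the denominator (\left(y - 3\right)^{2} \left(y - 2\right) \left(y^{2} + 4\right)) and decompose: f = \frac{17 y - 14}{338 \left(y^{2} + 4\right)} + \frac{1}{2 \left(y - 2\right)} - \frac{93}{169 \left(y - 3\right)} + \frac{9}{13 \left(y - 3\right)^{2}}; each piece integrates to a log, atan, or power term.
Check: d/dy[\frac{- 372 y \log{\left(y - 3 \right)} + 338 y \log{\left(y - 2 \right)} + 17 y \log{\left(y^{2} + 4 \right)} - 14 y \operatorname{atan}{\left(\frac{y}{2} \right)} + 1116 \log{\left(y - 3 \right)} - 1014 \log{\left(y - 2 \right)} - 51 \log{\left(y^{2} + 4 \right)} + 42 \operatorname{atan}{\left(\frac{y}{2} \right)} - 468}{676 y - 2028}] = \frac{y^{2}}{y^{5} - 8 y^{4} + 25 y^{3} - 50 y^{2} + 84 y - 72} = f(y).

F(y) = \frac{- 372 y \log{\left(y - 3 \right)} + 338 y \log{\left(y - 2 \right)} + 17 y \log{\left(y^{2} + 4 \right)} - 14 y \operatorname{atan}{\left(\frac{y}{2} \right)} + 1116 \log{\left(y - 3 \right)} - 1014 \log{\left(y - 2 \right)} - 51 \log{\left(y^{2} + 4 \right)} + 42 \operatorname{atan}{\left(\frac{y}{2} \right)} - 468}{676 y - 2028} + C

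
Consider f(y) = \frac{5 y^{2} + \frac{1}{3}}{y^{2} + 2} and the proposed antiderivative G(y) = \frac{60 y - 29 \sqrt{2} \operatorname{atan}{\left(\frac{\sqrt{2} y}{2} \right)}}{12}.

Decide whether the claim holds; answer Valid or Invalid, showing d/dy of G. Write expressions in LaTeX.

Invalid: d/dy[G] - f = \frac{29}{6 y^{2} + 12}, which is not 0.

d/dy[G] = \frac{30 y^{2} + 31}{6 y^{2} + 12}
d/dy[G] - f(y) = \frac{29}{6 y^{2} + 12} != 0.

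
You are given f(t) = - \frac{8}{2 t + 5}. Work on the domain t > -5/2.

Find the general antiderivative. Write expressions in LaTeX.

F(t) = - 4 \log{\left(2 t + 5 \right)} + C

A candidate is checked by its d/dt: the result must match f(t).
Check: d/dt[- 4 \log{\left(2 t + 5 \right)}] = - \frac{8}{2 t + 5} = f(t).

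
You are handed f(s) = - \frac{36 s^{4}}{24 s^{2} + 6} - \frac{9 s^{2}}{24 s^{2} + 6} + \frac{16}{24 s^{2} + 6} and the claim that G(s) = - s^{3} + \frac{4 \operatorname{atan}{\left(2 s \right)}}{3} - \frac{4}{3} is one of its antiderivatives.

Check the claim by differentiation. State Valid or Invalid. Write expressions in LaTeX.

d/ds[G] = \frac{- 36 s^{4} - 9 s^{2} + 8}{12 s^{2} + 3}
d/ds[G] - f(s) = - \frac{3 s^{2}}{2} != 0.

Invalid: d/ds[G] - f = - \frac{3 s^{2}}{2}, which is not 0.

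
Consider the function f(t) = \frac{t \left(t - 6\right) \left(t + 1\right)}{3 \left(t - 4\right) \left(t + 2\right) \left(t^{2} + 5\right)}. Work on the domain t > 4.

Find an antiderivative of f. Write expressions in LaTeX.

The denominator factors as 3 \left(t - 4\right) \left(t + 2\right) \left(t^{2} + 5\right); partial fractions split f into directly integrable pieces: \frac{193 t - 215}{567 \left(t^{2} + 5\right)} + \frac{8}{81 \left(t + 2\right)} - \frac{20}{189 \left(t - 4\right)}.
Check: d/dt[\frac{- 120 \log{\left(t - 4 \right)} + 112 \log{\left(t + 2 \right)} + 193 \log{\left(t^{2} + 5 \right)} - 86 \sqrt{5} \operatorname{atan}{\left(\frac{\sqrt{5} t}{5} \right)}}{1134}] = \frac{t^{3} - 5 t^{2} - 6 t}{3 t^{4} - 6 t^{3} - 9 t^{2} - 30 t - 120}, which equals f(t).

An antiderivative is F(t) = \frac{- 120 \log{\left(t - 4 \right)} + 112 \log{\left(t + 2 \right)} + 193 \log{\left(t^{2} + 5 \right)} - 86 \sqrt{5} \operatorname{atan}{\left(\frac{\sqrt{5} t}{5} \right)}}{1134}.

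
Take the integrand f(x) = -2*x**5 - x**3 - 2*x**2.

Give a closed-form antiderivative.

The integrand splits into summands that can be handled one at a time.
Check: d/dx[-x**6/3 - x**4/4 - 2*x**3/3] = -2*x**5 - x**3 - 2*x**2 = f(x).

An antiderivative is F(x) = -x**6/3 - x**4/4 - 2*x**3/3.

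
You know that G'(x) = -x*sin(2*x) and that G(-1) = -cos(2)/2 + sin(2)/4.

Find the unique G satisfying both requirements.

Since d/dx undoes antidifferentiation here, G(x) must give back the stated G'(x).
A general antiderivative is x*cos(2*x)/2 - sin(2*x)/4 + C.
The condition gives C = -cos(2)/2 + sin(2)/4 - (-cos(2)/2 + sin(2)/4) = 0.
So G(x) = x*cos(2*x)/2 - sin(2*x)/4.
Check: d/dx[x*cos(2*x)/2 - sin(2*x)/4] = -x*sin(2*x) = G'(x).

G(x) = x*cos(2*x)/2 - sin(2*x)/4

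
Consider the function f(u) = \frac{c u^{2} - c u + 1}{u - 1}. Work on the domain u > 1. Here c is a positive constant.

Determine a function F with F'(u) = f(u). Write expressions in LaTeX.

An antiderivative F(u) passes only if d/du[F] lands on f(u) exactly.
Check: d/du[\frac{c u^{2} + 2 \log{\left(u - 1 \right)}}{2}] = \frac{c u^{2} - c u + 1}{u - 1} = f(u).

An antiderivative is F(u) = \frac{c u^{2} + 2 \log{\left(u - 1 \right)}}{2}.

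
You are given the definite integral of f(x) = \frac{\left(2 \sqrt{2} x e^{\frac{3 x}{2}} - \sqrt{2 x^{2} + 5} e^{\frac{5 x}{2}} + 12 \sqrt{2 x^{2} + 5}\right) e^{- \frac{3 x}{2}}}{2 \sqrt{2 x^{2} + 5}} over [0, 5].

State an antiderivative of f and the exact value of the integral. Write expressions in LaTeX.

Antiderivative: F(x) = \frac{\sqrt{2} \left(2 \sqrt{2 x^{2} + 5} e^{\frac{3 x}{2}} - \sqrt{2} e^{\frac{5 x}{2}} - 8 \sqrt{2}\right) e^{- \frac{3 x}{2}}}{4}; value = - \frac{e^{5}}{2} - \frac{\sqrt{10}}{2} - \frac{4}{e^{\frac{15}{2}}} + \frac{9}{2} + \frac{\sqrt{110}}{2}

For F(x) to be correct the identity F'(x) - f(x) = 0 must hold.
F(x) = \frac{\sqrt{2} \left(2 \sqrt{2 x^{2} + 5} e^{\frac{3 x}{2}} - \sqrt{2} e^{\frac{5 x}{2}} - 8 \sqrt{2}\right) e^{- \frac{3 x}{2}}}{4} is an antiderivative of f.
Check: d/dx[\frac{\sqrt{2} \left(2 \sqrt{2 x^{2} + 5} e^{\frac{3 x}{2}} - \sqrt{2} e^{\frac{5 x}{2}} - 8 \sqrt{2}\right) e^{- \frac{3 x}{2}}}{4}] = \frac{\left(2 \sqrt{2} x e^{\frac{3 x}{2}} - \sqrt{2 x^{2} + 5} e^{\frac{5 x}{2}} + 12 \sqrt{2 x^{2} + 5}\right) e^{- \frac{3 x}{2}}}{2 \sqrt{2 x^{2} + 5}} = f(x).
F(5) = - \frac{e^{5}}{2} - \frac{4}{e^{\frac{15}{2}}} + \frac{\sqrt{110}}{2}; F(0) = - \frac{9}{2} + \frac{\sqrt{10}}{2}.
Integral = F(5) - F(0) = - \frac{e^{5}}{2} - \frac{\sqrt{10}}{2} - \frac{4}{e^{\frac{15}{2}}} + \frac{9}{2} + \frac{\sqrt{110}}{2}.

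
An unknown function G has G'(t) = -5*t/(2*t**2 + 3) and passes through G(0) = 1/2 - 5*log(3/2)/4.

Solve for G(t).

G(t) = (2 - 5*log(t**2 + 3/2))/4

The substitution u = t**2 + 3/2 works: G'(t) is exactly (dG/du)*(du/dt) for that inner function.
A general antiderivative is -5*log(t**2 + 3/2)/4 + C.
The condition gives C = 1/2 - 5*log(3/2)/4 - (-5*log(3/2)/4) = 1/2.
So G(t) = (2 - 5*log(t**2 + 3/2))/4.
Check: d/dt[(2 - 5*log(t**2 + 3/2))/4] = -5*t/(2*t**2 + 3) = G'(t).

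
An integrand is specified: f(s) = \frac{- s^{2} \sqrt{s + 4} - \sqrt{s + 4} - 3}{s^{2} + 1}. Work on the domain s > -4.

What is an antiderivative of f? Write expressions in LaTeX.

For F(s) to be correct the identity F'(s) - f(s) = 0 must hold.
Check: d/ds[- \frac{2 s \sqrt{s + 4}}{3} - \frac{8 \sqrt{s + 4}}{3} - 3 \operatorname{atan}{\left(s \right)}] = \frac{- s^{3} - 4 s^{2} - s - 3 \sqrt{s + 4} - 4}{s^{2} \sqrt{s + 4} + \sqrt{s + 4}}, which equals f(s).

An antiderivative is F(s) = - \frac{2 s \sqrt{s + 4}}{3} - \frac{8 \sqrt{s + 4}}{3} - 3 \operatorname{atan}{\left(s \right)}.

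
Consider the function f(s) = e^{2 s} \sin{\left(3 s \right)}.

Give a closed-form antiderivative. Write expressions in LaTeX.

An antiderivative is F(s) = \frac{\left(2 \sin{\left(3 s \right)} - 3 \cos{\left(3 s \right)}\right) e^{2 s}}{13}.

Any candidate F(s) must reproduce f(s) exactly when differentiated.
Check: d/ds[\frac{\left(2 \sin{\left(3 s \right)} - 3 \cos{\left(3 s \right)}\right) e^{2 s}}{13}] = e^{2 s} \sin{\left(3 s \right)} = f(s).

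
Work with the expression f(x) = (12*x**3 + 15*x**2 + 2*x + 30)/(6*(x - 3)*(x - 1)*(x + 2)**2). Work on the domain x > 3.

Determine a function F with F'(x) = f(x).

Factor the denominator (6*(x - 3)*(x - 1)*(x + 2)**2) and decompose: f = 121/(135*(x + 2)) - 1/(9*(x + 2)**2) - 59/(108*(x - 1)) + 33/(20*(x - 3)); each piece integrates to a log, atan, or power term.
Check: d/dx[33*log(x - 3)/20 - 59*log(x - 1)/108 + 121*log(x + 2)/135 + 1/(9*x + 18)] = (12*x**3 + 15*x**2 + 2*x + 30)/(6*x**4 - 54*x**2 - 24*x + 72), which equals f(x).

An antiderivative is F(x) = 33*log(x - 3)/20 - 59*log(x - 1)/108 + 121*log(x + 2)/135 + 1/(9*x + 18).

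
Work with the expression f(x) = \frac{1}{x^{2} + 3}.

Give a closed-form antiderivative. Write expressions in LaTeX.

An antiderivative is F(x) = \frac{\sqrt{3} \operatorname{atan}{\left(\frac{\sqrt{3} x}{3} \right)}}{3}.

Differentiate the proposed F(x) back; it has to land on f(x) exactly.
Check: d/dx[\frac{\sqrt{3} \operatorname{atan}{\left(\frac{\sqrt{3} x}{3} \right)}}{3}] = \frac{1}{x^{2} + 3} = f(x).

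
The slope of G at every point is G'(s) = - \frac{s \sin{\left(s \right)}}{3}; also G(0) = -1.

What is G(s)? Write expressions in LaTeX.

Any candidate G(s) must reproduce the stated G'(s) exactly.
A general antiderivative is \frac{s \cos{\left(s \right)}}{3} - \frac{\sin{\left(s \right)}}{3} + C.
The condition gives C = -1 - (0) = -1.
So G(s) = \frac{s \cos{\left(s \right)}}{3} - \frac{\sin{\left(s \right)}}{3} - 1.
Check: d/ds[\frac{s \cos{\left(s \right)}}{3} - \frac{\sin{\left(s \right)}}{3} - 1] = - \frac{s \sin{\left(s \right)}}{3} = G'(s).

G(s) = \frac{s \cos{\left(s \right)}}{3} - \frac{\sin{\left(s \right)}}{3} - 1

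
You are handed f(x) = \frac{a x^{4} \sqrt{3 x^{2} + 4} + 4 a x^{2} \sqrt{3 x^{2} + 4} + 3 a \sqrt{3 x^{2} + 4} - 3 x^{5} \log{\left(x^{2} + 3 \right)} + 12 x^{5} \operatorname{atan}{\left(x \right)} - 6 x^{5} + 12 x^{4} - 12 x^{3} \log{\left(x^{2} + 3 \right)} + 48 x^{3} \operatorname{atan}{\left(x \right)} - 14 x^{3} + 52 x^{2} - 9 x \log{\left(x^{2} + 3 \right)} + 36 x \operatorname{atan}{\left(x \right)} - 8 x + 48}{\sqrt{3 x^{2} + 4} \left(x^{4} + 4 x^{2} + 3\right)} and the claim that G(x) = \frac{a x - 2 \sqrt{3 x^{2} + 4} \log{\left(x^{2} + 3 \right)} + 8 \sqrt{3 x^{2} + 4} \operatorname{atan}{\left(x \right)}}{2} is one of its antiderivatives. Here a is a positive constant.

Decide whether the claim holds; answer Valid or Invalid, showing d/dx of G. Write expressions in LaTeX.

Invalid: d/dx[G] - f = - \frac{a}{2}, which is not 0.

d/dx[G] = \frac{a x^{4} \sqrt{3 x^{2} + 4} + 4 a x^{2} \sqrt{3 x^{2} + 4} + 3 a \sqrt{3 x^{2} + 4} - 6 x^{5} \log{\left(x^{2} + 3 \right)} + 24 x^{5} \operatorname{atan}{\left(x \right)} - 12 x^{5} + 24 x^{4} - 24 x^{3} \log{\left(x^{2} + 3 \right)} + 96 x^{3} \operatorname{atan}{\left(x \right)} - 28 x^{3} + 104 x^{2} - 18 x \log{\left(x^{2} + 3 \right)} + 72 x \operatorname{atan}{\left(x \right)} - 16 x + 96}{2 x^{4} \sqrt{3 x^{2} + 4} + 8 x^{2} \sqrt{3 x^{2} + 4} + 6 \sqrt{3 x^{2} + 4}}
d/dx[G] - f(x) = - \frac{a}{2} != 0.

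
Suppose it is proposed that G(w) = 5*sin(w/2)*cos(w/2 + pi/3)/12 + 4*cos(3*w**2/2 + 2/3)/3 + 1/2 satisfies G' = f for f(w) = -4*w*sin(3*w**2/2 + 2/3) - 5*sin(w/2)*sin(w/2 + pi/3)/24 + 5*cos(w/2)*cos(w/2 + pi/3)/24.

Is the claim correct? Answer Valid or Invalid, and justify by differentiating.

Valid - differentiating G returns exactly f.

d/dw[G] = -4*w*sin(3*w**2/2 + 2/3) - 5*sin(w/2)*sin(w/2 + pi/3)/24 + 5*cos(w/2)*cos(w/2 + pi/3)/24
This equals f(w) exactly, so the claim holds.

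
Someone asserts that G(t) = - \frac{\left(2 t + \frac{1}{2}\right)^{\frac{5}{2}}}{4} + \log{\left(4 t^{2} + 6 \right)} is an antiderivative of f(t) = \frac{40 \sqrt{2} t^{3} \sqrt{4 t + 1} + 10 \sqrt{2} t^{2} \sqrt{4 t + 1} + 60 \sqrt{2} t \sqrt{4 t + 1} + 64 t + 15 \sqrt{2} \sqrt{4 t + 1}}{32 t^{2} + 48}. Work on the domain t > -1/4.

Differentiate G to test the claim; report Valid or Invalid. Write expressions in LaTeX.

Invalid: d/dt[G] - f = \frac{\sqrt{2} \left(- 20 t \sqrt{4 t + 1} - 5 \sqrt{4 t + 1}\right)}{8}, which is not 0.

d/dt[G] = \frac{- 40 t^{3} \sqrt{4 t + 1} - 10 t^{2} \sqrt{4 t + 1} - 60 t \sqrt{4 t + 1} + 32 \sqrt{2} t - 15 \sqrt{4 t + 1}}{16 \sqrt{2} t^{2} + 24 \sqrt{2}}
d/dt[G] - f(t) = \frac{\sqrt{2} \left(- 20 t \sqrt{4 t + 1} - 5 \sqrt{4 t + 1}\right)}{8} != 0.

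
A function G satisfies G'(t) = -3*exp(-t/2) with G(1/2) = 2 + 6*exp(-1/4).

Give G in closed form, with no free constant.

A candidate passes only if d/dt[G] lands on the given G'(t) exactly.
A general antiderivative is 6*exp(-t/2) + C.
The condition gives C = 2 + 6*exp(-1/4) - (6*exp(-1/4)) = 2.
So G(t) = 2 + 6*exp(-t/2).
Check: d/dt[2 + 6*exp(-t/2)] = -3*exp(-t/2) = G'(t).

G(t) = 2 + 6*exp(-t/2)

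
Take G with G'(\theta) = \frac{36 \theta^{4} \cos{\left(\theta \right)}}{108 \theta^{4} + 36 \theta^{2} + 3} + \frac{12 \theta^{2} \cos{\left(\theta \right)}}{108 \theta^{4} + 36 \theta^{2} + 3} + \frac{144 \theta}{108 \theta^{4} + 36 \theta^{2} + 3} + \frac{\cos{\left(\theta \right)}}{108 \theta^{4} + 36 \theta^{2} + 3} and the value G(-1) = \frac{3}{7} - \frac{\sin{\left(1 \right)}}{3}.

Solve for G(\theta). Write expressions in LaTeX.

Integrate term by term and add the pieces.
A general antiderivative is \frac{\sin{\left(\theta \right)}}{3} - \frac{2}{3 \theta^{2} + \frac{1}{2}} + C.
The condition gives C = \frac{3}{7} - \frac{\sin{\left(1 \right)}}{3} - (- \frac{4}{7} - \frac{\sin{\left(1 \right)}}{3}) = 1.
So G(\theta) = \frac{\sin{\left(\theta \right)}}{3} + 1 - \frac{2}{3 \theta^{2} + \frac{1}{2}}.
Check: d/d\theta[\frac{\sin{\left(\theta \right)}}{3} + 1 - \frac{2}{3 \theta^{2} + \frac{1}{2}}] = \frac{36 \theta^{4} \cos{\left(\theta \right)} + 12 \theta^{2} \cos{\left(\theta \right)} + 144 \theta + \cos{\left(\theta \right)}}{108 \theta^{4} + 36 \theta^{2} + 3}, which equals G'(\theta).

G(\theta) = \frac{\sin{\left(\theta \right)}}{3} + 1 - \frac{2}{3 \theta^{2} + \frac{1}{2}}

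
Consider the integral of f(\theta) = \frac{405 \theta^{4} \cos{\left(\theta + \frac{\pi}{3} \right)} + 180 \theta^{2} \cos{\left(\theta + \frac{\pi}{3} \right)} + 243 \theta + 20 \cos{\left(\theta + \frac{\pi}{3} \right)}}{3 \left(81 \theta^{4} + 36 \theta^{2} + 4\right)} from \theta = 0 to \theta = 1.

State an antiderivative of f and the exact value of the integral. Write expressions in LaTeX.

Antiderivative: F(\theta) = \frac{5 \sin{\left(\theta + \frac{\pi}{3} \right)}}{3} - \frac{3}{4 \left(\frac{3 \theta^{2}}{2} + \frac{1}{3}\right)}; value = - \frac{5 \sqrt{3}}{6} + \frac{5 \sin{\left(1 + \frac{\pi}{3} \right)}}{3} + \frac{81}{44}

For F(\theta) to be correct the identity F'(\theta) - f(\theta) = 0 must hold.
F(\theta) = \frac{5 \sin{\left(\theta + \frac{\pi}{3} \right)}}{3} - \frac{3}{4 \left(\frac{3 \theta^{2}}{2} + \frac{1}{3}\right)} is an antiderivative of f.
Check: d/d\theta[\frac{5 \sin{\left(\theta + \frac{\pi}{3} \right)}}{3} - \frac{3}{4 \left(\frac{3 \theta^{2}}{2} + \frac{1}{3}\right)}] = \frac{405 \theta^{4} \cos{\left(\theta + \frac{\pi}{3} \right)} + 180 \theta^{2} \cos{\left(\theta + \frac{\pi}{3} \right)} + 243 \theta + 20 \cos{\left(\theta + \frac{\pi}{3} \right)}}{243 \theta^{4} + 108 \theta^{2} + 12}, which equals f(\theta).
F(1) = - \frac{9}{22} + \frac{5 \sin{\left(1 + \frac{\pi}{3} \right)}}{3}; F(0) = - \frac{9}{4} + \frac{5 \sqrt{3}}{6}.
Integral = F(1) - F(0) = - \frac{5 \sqrt{3}}{6} + \frac{5 \sin{\left(1 + \frac{\pi}{3} \right)}}{3} + \frac{81}{44}.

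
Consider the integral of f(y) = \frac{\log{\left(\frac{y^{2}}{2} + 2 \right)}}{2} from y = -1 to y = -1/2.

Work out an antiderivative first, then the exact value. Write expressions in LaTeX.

Antiderivative: F(y) = \frac{y \log{\left(\frac{y^{2}}{2} + 2 \right)}}{2} - y + 2 \operatorname{atan}{\left(\frac{y}{2} \right)}; value = - \frac{1}{2} - 2 \operatorname{atan}{\left(\frac{1}{4} \right)} - \frac{\log{\left(\frac{17}{8} \right)}}{4} + \frac{\log{\left(\frac{5}{2} \right)}}{2} + 2 \operatorname{atan}{\left(\frac{1}{2} \right)}

A candidate is checked by its d/dy: the result must match f(y).
F(y) = \frac{y \log{\left(\frac{y^{2}}{2} + 2 \right)}}{2} - y + 2 \operatorname{atan}{\left(\frac{y}{2} \right)} is an antiderivative of f.
Check: d/dy[\frac{y \log{\left(\frac{y^{2}}{2} + 2 \right)}}{2} - y + 2 \operatorname{atan}{\left(\frac{y}{2} \right)}] = \frac{\log{\left(\frac{y^{2}}{2} + 2 \right)}}{2} = f(y).
F(-1/2) = - 2 \operatorname{atan}{\left(\frac{1}{4} \right)} - \frac{\log{\left(\frac{17}{8} \right)}}{4} + \frac{1}{2}; F(-1) = - 2 \operatorname{atan}{\left(\frac{1}{2} \right)} - \frac{\log{\left(\frac{5}{2} \right)}}{2} + 1.
Integral = F(-1/2) - F(-1) = - \frac{1}{2} - 2 \operatorname{atan}{\left(\frac{1}{4} \right)} - \frac{\log{\left(\frac{17}{8} \right)}}{4} + \frac{\log{\left(\frac{5}{2} \right)}}{2} + 2 \operatorname{atan}{\left(\frac{1}{2} \right)}.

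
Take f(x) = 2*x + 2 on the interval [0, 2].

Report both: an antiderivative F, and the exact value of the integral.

Antiderivative: F(x) = x**2 + 2*x; value = 8

Whatever form F(x) takes, F'(x) = f(x) is non-negotiable.
F(x) = x**2 + 2*x is an antiderivative of f.
Check: d/dx[x**2 + 2*x] = 2*x + 2 = f(x).
F(2) = 8; F(0) = 0.
Integral = F(2) - F(0) = 8.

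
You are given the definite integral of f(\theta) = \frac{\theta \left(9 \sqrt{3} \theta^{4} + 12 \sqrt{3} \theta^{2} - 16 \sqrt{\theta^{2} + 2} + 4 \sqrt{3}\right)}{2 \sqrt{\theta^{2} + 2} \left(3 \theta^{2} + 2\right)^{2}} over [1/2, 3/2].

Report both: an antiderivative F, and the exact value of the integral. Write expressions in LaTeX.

Since d/d\theta undoes antidifferentiation here, F'(\theta) = f(\theta) is required of F(\theta).
F(\theta) = \frac{9 \sqrt{3} \theta^{2} \sqrt{\theta^{2} + 2} + 6 \sqrt{3} \sqrt{\theta^{2} + 2} + 8}{6 \left(3 \theta^{2} + 2\right)} is an antiderivative of f.
Check: d/d\theta[\frac{9 \sqrt{3} \theta^{2} \sqrt{\theta^{2} + 2} + 6 \sqrt{3} \sqrt{\theta^{2} + 2} + 8}{6 \left(3 \theta^{2} + 2\right)}] = \frac{9 \sqrt{3} \theta^{5} + 12 \sqrt{3} \theta^{3} - 16 \theta \sqrt{\theta^{2} + 2} + 4 \sqrt{3} \theta}{18 \theta^{4} \sqrt{\theta^{2} + 2} + 24 \theta^{2} \sqrt{\theta^{2} + 2} + 8 \sqrt{\theta^{2} + 2}}, which equals f(\theta).
F(3/2) = \frac{16}{105} + \frac{\sqrt{51}}{4}; F(1/2) = \frac{16}{33} + \frac{3 \sqrt{3}}{4}.
Integral = F(3/2) - F(1/2) = - \frac{3 \sqrt{3}}{4} - \frac{128}{385} + \frac{\sqrt{51}}{4}.

Antiderivative: F(\theta) = \frac{9 \sqrt{3} \theta^{2} \sqrt{\theta^{2} + 2} + 6 \sqrt{3} \sqrt{\theta^{2} + 2} + 8}{6 \left(3 \theta^{2} + 2\right)}; value = - \frac{3 \sqrt{3}}{4} - \frac{128}{385} + \frac{\sqrt{51}}{4}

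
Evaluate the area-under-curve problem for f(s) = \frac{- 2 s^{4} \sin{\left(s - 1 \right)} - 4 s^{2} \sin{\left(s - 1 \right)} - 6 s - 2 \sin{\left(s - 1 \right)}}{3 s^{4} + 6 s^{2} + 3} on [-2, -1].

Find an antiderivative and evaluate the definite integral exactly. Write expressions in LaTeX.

Antiderivative: F(s) = \frac{2 \cos{\left(s - 1 \right)}}{3} + \frac{2}{2 s^{2} + 2}; value = \frac{2 \cos{\left(2 \right)}}{3} + \frac{3}{10} - \frac{2 \cos{\left(3 \right)}}{3}

Since d/ds undoes antidifferentiation here, F'(s) = f(s) is required of F(s).
F(s) = \frac{2 \cos{\left(s - 1 \right)}}{3} + \frac{2}{2 s^{2} + 2} is an antiderivative of f.
Check: d/ds[\frac{2 \cos{\left(s - 1 \right)}}{3} + \frac{2}{2 s^{2} + 2}] = \frac{- 2 s^{4} \sin{\left(s - 1 \right)} - 4 s^{2} \sin{\left(s - 1 \right)} - 6 s - 2 \sin{\left(s - 1 \right)}}{3 s^{4} + 6 s^{2} + 3} = f(s).
F(-1) = \frac{2 \cos{\left(2 \right)}}{3} + \frac{1}{2}; F(-2) = \frac{2 \cos{\left(3 \right)}}{3} + \frac{1}{5}.
Integral = F(-1) - F(-2) = \frac{2 \cos{\left(2 \right)}}{3} + \frac{3}{10} - \frac{2 \cos{\left(3 \right)}}{3}.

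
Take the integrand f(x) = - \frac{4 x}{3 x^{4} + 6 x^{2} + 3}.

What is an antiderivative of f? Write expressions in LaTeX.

The substitution u = 6 x^{2} + 6 works: f is exactly (dF/du)*(du/dx) for that inner function.
Check: d/dx[\frac{4}{6 x^{2} + 6}] = - \frac{4 x}{3 x^{4} + 6 x^{2} + 3} = f(x).

An antiderivative is F(x) = \frac{4}{6 x^{2} + 6}.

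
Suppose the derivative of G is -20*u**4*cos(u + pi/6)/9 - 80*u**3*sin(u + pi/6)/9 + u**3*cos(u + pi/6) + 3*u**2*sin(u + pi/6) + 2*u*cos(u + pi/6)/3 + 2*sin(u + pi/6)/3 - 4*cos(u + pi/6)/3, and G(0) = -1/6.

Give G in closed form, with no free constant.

G(u) = -20*u**4*sin(u + pi/6)/9 + u**3*sin(u + pi/6) + 2*u*sin(u + pi/6)/3 - 4*sin(u + pi/6)/3 + 1/2

G'(u) has the shape v'r + vr' for v = -20*u**4/9 + u**3 + 2*u/3 - 4/3 and r = sin(u + pi/6) — it is the derivative of the product v*r.
A general antiderivative is 4*(-5*u**4/3 + 3*u**3/4 + u/2 - 1)*sin(u + pi/6)/3 + C.
The condition gives C = -1/6 - (-2/3) = 1/2.
So G(u) = -20*u**4*sin(u + pi/6)/9 + u**3*sin(u + pi/6) + 2*u*sin(u + pi/6)/3 - 4*sin(u + pi/6)/3 + 1/2.
Check: d/du[-20*u**4*sin(u + pi/6)/9 + u**3*sin(u + pi/6) + 2*u*sin(u + pi/6)/3 - 4*sin(u + pi/6)/3 + 1/2] = -20*u**4*cos(u + pi/6)/9 - 80*u**3*sin(u + pi/6)/9 + u**3*cos(u + pi/6) + 3*u**2*sin(u + pi/6) + 2*u*cos(u + pi/6)/3 + 2*sin(u + pi/6)/3 - 4*cos(u + pi/6)/3 = G'(u).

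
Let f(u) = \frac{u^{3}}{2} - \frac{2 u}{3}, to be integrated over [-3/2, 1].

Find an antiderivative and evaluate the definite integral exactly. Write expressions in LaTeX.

Antiderivative: F(u) = \frac{u^{4}}{8} - \frac{u^{2}}{3}; value = - \frac{35}{384}

The substitution w = \frac{1}{3} - \frac{u^{2}}{4} works: f is exactly (dF/dw)*(dw/du) for that inner function.
F(u) = \frac{u^{4}}{8} - \frac{u^{2}}{3} is an antiderivative of f.
Check: d/du[\frac{u^{4}}{8} - \frac{u^{2}}{3}] = \frac{u^{3}}{2} - \frac{2 u}{3} = f(u).
F(1) = - \frac{5}{24}; F(-3/2) = - \frac{15}{128}.
Integral = F(1) - F(-3/2) = - \frac{35}{384}.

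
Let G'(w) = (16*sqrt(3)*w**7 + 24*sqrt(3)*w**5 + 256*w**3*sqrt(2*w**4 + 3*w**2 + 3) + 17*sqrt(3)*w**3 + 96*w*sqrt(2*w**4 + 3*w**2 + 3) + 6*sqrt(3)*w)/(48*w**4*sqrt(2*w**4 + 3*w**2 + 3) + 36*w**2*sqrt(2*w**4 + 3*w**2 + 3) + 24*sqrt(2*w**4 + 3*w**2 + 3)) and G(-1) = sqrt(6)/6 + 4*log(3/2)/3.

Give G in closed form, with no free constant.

G(w) = sqrt(2*w**4/3 + w**2 + 1)/4 + 4*log(2*w**4/3 + w**2/2 + 1/3)/3

Recover the given G'(w) by differentiating a candidate G(w); any mismatch rules it out.
A general antiderivative is sqrt(2*w**4/3 + w**2 + 1)/4 + 4*log(2*w**4/3 + w**2/2 + 1/3)/3 + C.
The condition gives C = sqrt(6)/6 + 4*log(3/2)/3 - (sqrt(6)/6 + 4*log(3/2)/3) = 0.
So G(w) = sqrt(2*w**4/3 + w**2 + 1)/4 + 4*log(2*w**4/3 + w**2/2 + 1/3)/3.
Check: d/dw[sqrt(2*w**4/3 + w**2 + 1)/4 + 4*log(2*w**4/3 + w**2/2 + 1/3)/3] = (16*sqrt(3)*w**7 + 24*sqrt(3)*w**5 + 256*w**3*sqrt(2*w**4 + 3*w**2 + 3) + 17*sqrt(3)*w**3 + 96*w*sqrt(2*w**4 + 3*w**2 + 3) + 6*sqrt(3)*w)/(48*w**4*sqrt(2*w**4 + 3*w**2 + 3) + 36*w**2*sqrt(2*w**4 + 3*w**2 + 3) + 24*sqrt(2*w**4 + 3*w**2 + 3)) = G'(w).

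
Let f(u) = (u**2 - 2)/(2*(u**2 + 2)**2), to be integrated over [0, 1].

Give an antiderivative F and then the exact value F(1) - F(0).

Antiderivative: F(u) = -u/(2*u**2 + 4); value = -1/6

Recognize the product-rule pattern: f = v'r + vr' with v = -u, r = 1/(2*u**2 + 4), so integration by parts undoes it.
F(u) = -u/(2*u**2 + 4) is an antiderivative of f.
Check: d/du[-u/(2*u**2 + 4)] = (u**2 - 2)/(2*u**4 + 8*u**2 + 8), which equals f(u).
F(1) = -1/6; F(0) = 0.
Integral = F(1) - F(0) = -1/6.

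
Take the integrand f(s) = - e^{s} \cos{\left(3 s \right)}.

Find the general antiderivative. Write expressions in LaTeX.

Recover f(s) by differentiating a candidate F(s); any mismatch rules it out.
Check: d/ds[\frac{\left(- 3 \sin{\left(3 s \right)} - \cos{\left(3 s \right)}\right) e^{s}}{10}] = - e^{s} \cos{\left(3 s \right)} = f(s).

F(s) = \frac{\left(- 3 \sin{\left(3 s \right)} - \cos{\left(3 s \right)}\right) e^{s}}{10} + C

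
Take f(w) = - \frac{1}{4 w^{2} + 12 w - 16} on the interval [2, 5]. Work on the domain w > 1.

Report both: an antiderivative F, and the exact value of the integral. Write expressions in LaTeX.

Factor the denominator (4 \left(w - 1\right) \left(w + 4\right)) and decompose: f = \frac{1}{20 \left(w + 4\right)} - \frac{1}{20 \left(w - 1\right)}; each piece integrates to a log, atan, or power term.
F(w) = - \frac{\log{\left(w - 1 \right)}}{20} + \frac{\log{\left(w + 4 \right)}}{20} is an antiderivative of f.
Check: d/dw[- \frac{\log{\left(w - 1 \right)}}{20} + \frac{\log{\left(w + 4 \right)}}{20}] = - \frac{1}{4 w^{2} + 12 w - 16} = f(w).
F(5) = - \frac{\log{\left(4 \right)}}{20} + \frac{\log{\left(9 \right)}}{20}; F(2) = \frac{\log{\left(6 \right)}}{20}.
Integral = F(5) - F(2) = - \frac{\log{\left(6 \right)}}{20} - \frac{\log{\left(4 \right)}}{20} + \frac{\log{\left(9 \right)}}{20}.

Antiderivative: F(w) = - \frac{\log{\left(w - 1 \right)}}{20} + \frac{\log{\left(w + 4 \right)}}{20}; value = - \frac{\log{\left(6 \right)}}{20} - \frac{\log{\left(4 \right)}}{20} + \frac{\log{\left(9 \right)}}{20}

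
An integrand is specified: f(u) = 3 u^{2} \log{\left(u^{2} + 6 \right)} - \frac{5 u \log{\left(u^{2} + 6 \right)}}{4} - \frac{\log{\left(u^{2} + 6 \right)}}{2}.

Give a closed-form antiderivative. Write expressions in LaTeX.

The integrand splits into summands that can be handled one at a time.
Check: d/du[\frac{24 u^{3} \log{\left(u^{2} + 6 \right)} - 16 u^{3} - 15 u^{2} \log{\left(u^{2} + 6 \right)} + 15 u^{2} - 12 u \log{\left(u^{2} + 6 \right)} + 312 u - 90 \log{\left(u^{2} + 6 \right)} - 312 \sqrt{6} \operatorname{atan}{\left(\frac{\sqrt{6} u}{6} \right)}}{24}] = 3 u^{2} \log{\left(u^{2} + 6 \right)} - \frac{5 u \log{\left(u^{2} + 6 \right)}}{4} - \frac{\log{\left(u^{2} + 6 \right)}}{2} = f(u).

An antiderivative is F(u) = \frac{24 u^{3} \log{\left(u^{2} + 6 \right)} - 16 u^{3} - 15 u^{2} \log{\left(u^{2} + 6 \right)} + 15 u^{2} - 12 u \log{\left(u^{2} + 6 \right)} + 312 u - 90 \log{\left(u^{2} + 6 \right)} - 312 \sqrt{6} \operatorname{atan}{\left(\frac{\sqrt{6} u}{6} \right)}}{24}.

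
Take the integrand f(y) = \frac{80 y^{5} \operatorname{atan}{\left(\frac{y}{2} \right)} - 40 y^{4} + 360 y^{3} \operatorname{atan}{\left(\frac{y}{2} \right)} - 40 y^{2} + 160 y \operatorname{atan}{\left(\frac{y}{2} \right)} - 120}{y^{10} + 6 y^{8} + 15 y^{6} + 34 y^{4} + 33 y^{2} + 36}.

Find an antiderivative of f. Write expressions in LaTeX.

Recognize the product-rule pattern: f = u'v + uv' with u = - \frac{20}{y^{4} + y^{2} + 3}, v = \operatorname{atan}{\left(\frac{y}{2} \right)}, so integration by parts undoes it.
Check: d/dy[- \frac{20 \operatorname{atan}{\left(\frac{y}{2} \right)}}{y^{4} + y^{2} + 3}] = \frac{80 y^{5} \operatorname{atan}{\left(\frac{y}{2} \right)} - 40 y^{4} + 360 y^{3} \operatorname{atan}{\left(\frac{y}{2} \right)} - 40 y^{2} + 160 y \operatorname{atan}{\left(\frac{y}{2} \right)} - 120}{y^{10} + 6 y^{8} + 15 y^{6} + 34 y^{4} + 33 y^{2} + 36} = f(y).

An antiderivative is F(y) = - \frac{20 \operatorname{atan}{\left(\frac{y}{2} \right)}}{y^{4} + y^{2} + 3}.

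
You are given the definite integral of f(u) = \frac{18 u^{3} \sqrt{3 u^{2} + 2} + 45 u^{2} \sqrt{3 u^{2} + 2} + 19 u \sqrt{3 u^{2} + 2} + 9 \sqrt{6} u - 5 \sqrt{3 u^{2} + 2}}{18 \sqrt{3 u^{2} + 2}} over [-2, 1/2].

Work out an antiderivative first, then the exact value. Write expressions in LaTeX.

Antiderivative: F(u) = \frac{u^{4}}{4} + \frac{5 u^{3}}{6} + \frac{19 u^{2}}{36} - \frac{5 u}{18} + \frac{\sqrt{2 u^{2} + \frac{4}{3}}}{2}; value = - \frac{\sqrt{21}}{3} + \frac{65}{576} + \frac{\sqrt{66}}{12}

Check any antiderivative F(u) by computing F'(u) and comparing it with f(u).
F(u) = \frac{u^{4}}{4} + \frac{5 u^{3}}{6} + \frac{19 u^{2}}{36} - \frac{5 u}{18} + \frac{\sqrt{2 u^{2} + \frac{4}{3}}}{2} is an antiderivative of f.
Check: d/du[\frac{u^{4}}{4} + \frac{5 u^{3}}{6} + \frac{19 u^{2}}{36} - \frac{5 u}{18} + \frac{\sqrt{2 u^{2} + \frac{4}{3}}}{2}] = \frac{18 u^{3} \sqrt{3 u^{2} + 2} + 45 u^{2} \sqrt{3 u^{2} + 2} + 19 u \sqrt{3 u^{2} + 2} + 9 \sqrt{6} u - 5 \sqrt{3 u^{2} + 2}}{18 \sqrt{3 u^{2} + 2}} = f(u).
F(1/2) = \frac{65}{576} + \frac{\sqrt{66}}{12}; F(-2) = \frac{\sqrt{21}}{3}.
Integral = F(1/2) - F(-2) = - \frac{\sqrt{21}}{3} + \frac{65}{576} + \frac{\sqrt{66}}{12}.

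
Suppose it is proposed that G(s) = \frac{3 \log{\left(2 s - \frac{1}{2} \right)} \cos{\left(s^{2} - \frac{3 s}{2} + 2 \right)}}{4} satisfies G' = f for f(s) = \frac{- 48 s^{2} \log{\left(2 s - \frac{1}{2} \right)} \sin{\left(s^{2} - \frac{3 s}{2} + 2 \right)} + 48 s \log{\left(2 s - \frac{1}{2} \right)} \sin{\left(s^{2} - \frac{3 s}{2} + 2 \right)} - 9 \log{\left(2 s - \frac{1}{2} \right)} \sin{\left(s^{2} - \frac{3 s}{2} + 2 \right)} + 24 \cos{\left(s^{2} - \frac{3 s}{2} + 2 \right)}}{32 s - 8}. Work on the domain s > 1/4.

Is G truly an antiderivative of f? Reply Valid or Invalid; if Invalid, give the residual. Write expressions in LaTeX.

Valid - differentiating G returns exactly f.

d/ds[G] = \frac{- 48 s^{2} \log{\left(2 s - \frac{1}{2} \right)} \sin{\left(s^{2} - \frac{3 s}{2} + 2 \right)} + 48 s \log{\left(2 s - \frac{1}{2} \right)} \sin{\left(s^{2} - \frac{3 s}{2} + 2 \right)} - 9 \log{\left(2 s - \frac{1}{2} \right)} \sin{\left(s^{2} - \frac{3 s}{2} + 2 \right)} + 24 \cos{\left(s^{2} - \frac{3 s}{2} + 2 \right)}}{32 s - 8}
This equals f(s) exactly, so the claim holds.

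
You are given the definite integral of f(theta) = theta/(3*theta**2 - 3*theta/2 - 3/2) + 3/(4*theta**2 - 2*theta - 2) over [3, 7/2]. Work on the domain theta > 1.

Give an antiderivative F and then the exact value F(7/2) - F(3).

The denominator factors as 6*(theta - 1)*(2*theta + 1); partial fractions split f into directly integrable pieces: -7/(9*(2*theta + 1)) + 13/(18*(theta - 1)).
F(theta) = -(-13*log(theta - 1) + 7*log(theta + 1/2))/18 is an antiderivative of f.
Check: d/dtheta[-(-13*log(theta - 1) + 7*log(theta + 1/2))/18] = (4*theta + 9)/(12*theta**2 - 6*theta - 6), which equals f(theta).
F(7/2) = -7*log(4)/18 + 13*log(5/2)/18; F(3) = -7*log(7/2)/18 + 13*log(2)/18.
Integral = F(7/2) - F(3) = -7*log(4)/18 - 13*log(2)/18 + 7*log(7/2)/18 + 13*log(5/2)/18.

Antiderivative: F(theta) = -(-13*log(theta - 1) + 7*log(theta + 1/2))/18; value = -7*log(4)/18 - 13*log(2)/18 + 7*log(7/2)/18 + 13*log(5/2)/18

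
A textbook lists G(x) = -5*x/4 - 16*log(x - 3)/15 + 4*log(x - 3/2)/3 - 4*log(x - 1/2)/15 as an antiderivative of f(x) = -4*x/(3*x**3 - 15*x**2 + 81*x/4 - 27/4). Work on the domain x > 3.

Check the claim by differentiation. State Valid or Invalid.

d/dx[G] = (-60*x**3 + 300*x**2 - 469*x + 135)/(48*x**3 - 240*x**2 + 324*x - 108)
d/dx[G] - f(x) = -5/4 != 0.

Invalid: d/dx[G] - f = -5/4, which is not 0.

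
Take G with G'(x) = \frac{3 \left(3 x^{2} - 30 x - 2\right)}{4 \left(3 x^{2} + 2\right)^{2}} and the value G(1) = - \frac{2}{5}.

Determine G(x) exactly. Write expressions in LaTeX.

G'(x) has the shape u'v + uv' for u = \frac{1}{2 x^{2} + \frac{4}{3}} and v = \frac{5}{2} - \frac{x}{2} — it is the derivative of the product u*v.
A general antiderivative is \frac{\frac{5}{2} - \frac{x}{2}}{2 x^{2} + \frac{4}{3}} + C.
The condition gives C = - \frac{2}{5} - (\frac{3}{5}) = -1.
So G(x) = \frac{- 12 x^{2} - 3 x + 7}{4 \left(3 x^{2} + 2\right)}.
Check: d/dx[\frac{- 12 x^{2} - 3 x + 7}{4 \left(3 x^{2} + 2\right)}] = \frac{9 x^{2} - 90 x - 6}{36 x^{4} + 48 x^{2} + 16}, which equals G'(x).

G(x) = \frac{- 12 x^{2} - 3 x + 7}{4 \left(3 x^{2} + 2\right)}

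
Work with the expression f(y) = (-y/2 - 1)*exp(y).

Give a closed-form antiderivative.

f has the shape u'v + uv' for u = -y/2 - 1/2 and v = exp(y) — it is the derivative of the product u*v.
Check: d/dy[(-y - 1)*exp(y)/2] = -y*exp(y)/2 - exp(y), which equals f(y).

An antiderivative is F(y) = (-y - 1)*exp(y)/2.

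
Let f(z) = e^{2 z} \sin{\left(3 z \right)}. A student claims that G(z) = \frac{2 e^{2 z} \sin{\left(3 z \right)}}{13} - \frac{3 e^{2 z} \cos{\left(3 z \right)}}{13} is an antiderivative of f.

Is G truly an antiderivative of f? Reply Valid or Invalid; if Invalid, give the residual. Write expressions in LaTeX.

d/dz[G] = e^{2 z} \sin{\left(3 z \right)}
This equals f(z) exactly, so the claim holds.

Valid - differentiating G returns exactly f.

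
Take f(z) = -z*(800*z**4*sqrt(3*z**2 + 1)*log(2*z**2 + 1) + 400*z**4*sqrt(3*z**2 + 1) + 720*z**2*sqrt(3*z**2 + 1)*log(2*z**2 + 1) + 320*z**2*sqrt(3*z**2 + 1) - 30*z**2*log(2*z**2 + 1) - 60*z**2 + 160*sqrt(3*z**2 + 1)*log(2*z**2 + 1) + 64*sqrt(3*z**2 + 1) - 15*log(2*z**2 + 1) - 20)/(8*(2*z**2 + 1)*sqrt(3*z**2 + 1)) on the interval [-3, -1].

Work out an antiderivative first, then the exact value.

Recognize the product-rule pattern: f = u'v + uv' with u = -(-5*z**2 - 2)**2/2 + 5*sqrt(3*z**2 + 1)/8, v = log(2*z**2 + 1), so integration by parts undoes it.
F(z) = -25*z**4*log(2*z**2 + 1)/2 - 10*z**2*log(2*z**2 + 1) + 5*sqrt(3*z**2 + 1)*log(2*z**2 + 1)/8 - 2*log(2*z**2 + 1) is an antiderivative of f.
Check: d/dz[-25*z**4*log(2*z**2 + 1)/2 - 10*z**2*log(2*z**2 + 1) + 5*sqrt(3*z**2 + 1)*log(2*z**2 + 1)/8 - 2*log(2*z**2 + 1)] = (-800*z**5*sqrt(3*z**2 + 1)*log(2*z**2 + 1) - 400*z**5*sqrt(3*z**2 + 1) - 720*z**3*sqrt(3*z**2 + 1)*log(2*z**2 + 1) - 320*z**3*sqrt(3*z**2 + 1) + 30*z**3*log(2*z**2 + 1) + 60*z**3 - 160*z*sqrt(3*z**2 + 1)*log(2*z**2 + 1) - 64*z*sqrt(3*z**2 + 1) + 15*z*log(2*z**2 + 1) + 20*z)/(16*z**2*sqrt(3*z**2 + 1) + 8*sqrt(3*z**2 + 1)), which equals f(z).
F(-1) = -93*log(3)/4; F(-3) = -2209*log(19)/2 + 5*sqrt(7)*log(19)/4.
Integral = F(-1) - F(-3) = -93*log(3)/4 - 5*sqrt(7)*log(19)/4 + 2209*log(19)/2.

Antiderivative: F(z) = -25*z**4*log(2*z**2 + 1)/2 - 10*z**2*log(2*z**2 + 1) + 5*sqrt(3*z**2 + 1)*log(2*z**2 + 1)/8 - 2*log(2*z**2 + 1); value = -93*log(3)/4 - 5*sqrt(7)*log(19)/4 + 2209*log(19)/2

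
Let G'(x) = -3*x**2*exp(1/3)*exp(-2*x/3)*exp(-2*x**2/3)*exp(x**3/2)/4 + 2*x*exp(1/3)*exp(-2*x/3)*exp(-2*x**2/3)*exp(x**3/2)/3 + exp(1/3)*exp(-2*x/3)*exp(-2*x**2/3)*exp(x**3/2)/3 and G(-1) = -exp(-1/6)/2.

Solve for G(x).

G(x) = -exp(1/3)*exp(-2*x/3)*exp(-2*x**2/3)*exp(x**3/2)/2

G'(x) matches the chain-rule pattern g'(h)*h' with inner function h(x) = x**3/2 - 2*x**2/3 - 2*x/3 + 1/3; substituting u = h(x) collapses the integral.
A general antiderivative is -exp(x**3/2 - 2*x**2/3 - 2*x/3 + 1/3)/2 + C.
The condition gives C = -exp(-1/6)/2 - (-exp(-1/6)/2) = 0.
So G(x) = -exp(1/3)*exp(-2*x/3)*exp(-2*x**2/3)*exp(x**3/2)/2.
Check: d/dx[-exp(1/3)*exp(-2*x/3)*exp(-2*x**2/3)*exp(x**3/2)/2] = (-9*x**2*exp(1/3)*exp(x**3/2) + 8*x*exp(1/3)*exp(x**3/2) + 4*exp(1/3)*exp(x**3/2))*exp(-2*x/3)*exp(-2*x**2/3)/12, which equals G'(x).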